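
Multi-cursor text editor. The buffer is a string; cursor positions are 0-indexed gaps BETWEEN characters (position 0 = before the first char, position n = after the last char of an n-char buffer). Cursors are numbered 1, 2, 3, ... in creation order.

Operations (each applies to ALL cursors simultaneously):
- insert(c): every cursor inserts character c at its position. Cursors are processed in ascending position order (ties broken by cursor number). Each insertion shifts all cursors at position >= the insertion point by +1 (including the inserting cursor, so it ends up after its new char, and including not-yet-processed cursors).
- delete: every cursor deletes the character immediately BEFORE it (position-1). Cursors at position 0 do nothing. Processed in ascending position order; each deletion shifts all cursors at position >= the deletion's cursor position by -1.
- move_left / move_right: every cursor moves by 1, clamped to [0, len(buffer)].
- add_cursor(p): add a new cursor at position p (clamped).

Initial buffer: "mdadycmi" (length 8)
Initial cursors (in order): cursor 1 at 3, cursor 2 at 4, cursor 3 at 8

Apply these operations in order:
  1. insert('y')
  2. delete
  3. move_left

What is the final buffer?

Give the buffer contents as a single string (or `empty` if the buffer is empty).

After op 1 (insert('y')): buffer="mdaydyycmiy" (len 11), cursors c1@4 c2@6 c3@11, authorship ...1.2....3
After op 2 (delete): buffer="mdadycmi" (len 8), cursors c1@3 c2@4 c3@8, authorship ........
After op 3 (move_left): buffer="mdadycmi" (len 8), cursors c1@2 c2@3 c3@7, authorship ........

Answer: mdadycmi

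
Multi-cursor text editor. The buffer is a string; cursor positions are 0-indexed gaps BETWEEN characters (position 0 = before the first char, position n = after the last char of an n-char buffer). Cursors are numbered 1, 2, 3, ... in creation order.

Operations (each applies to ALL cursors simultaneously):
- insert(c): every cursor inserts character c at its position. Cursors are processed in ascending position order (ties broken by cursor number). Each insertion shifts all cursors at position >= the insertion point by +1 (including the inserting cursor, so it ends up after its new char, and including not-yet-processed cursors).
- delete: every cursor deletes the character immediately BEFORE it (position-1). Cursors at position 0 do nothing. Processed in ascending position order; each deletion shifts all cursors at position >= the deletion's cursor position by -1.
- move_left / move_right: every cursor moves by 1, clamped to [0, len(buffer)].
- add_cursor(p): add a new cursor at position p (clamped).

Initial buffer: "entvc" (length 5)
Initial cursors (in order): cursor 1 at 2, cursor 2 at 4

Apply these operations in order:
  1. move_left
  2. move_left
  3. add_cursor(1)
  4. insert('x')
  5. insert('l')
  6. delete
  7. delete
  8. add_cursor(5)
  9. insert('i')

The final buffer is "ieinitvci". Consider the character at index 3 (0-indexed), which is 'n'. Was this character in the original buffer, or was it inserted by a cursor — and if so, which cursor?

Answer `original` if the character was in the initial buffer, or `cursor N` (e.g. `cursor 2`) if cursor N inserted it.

After op 1 (move_left): buffer="entvc" (len 5), cursors c1@1 c2@3, authorship .....
After op 2 (move_left): buffer="entvc" (len 5), cursors c1@0 c2@2, authorship .....
After op 3 (add_cursor(1)): buffer="entvc" (len 5), cursors c1@0 c3@1 c2@2, authorship .....
After op 4 (insert('x')): buffer="xexnxtvc" (len 8), cursors c1@1 c3@3 c2@5, authorship 1.3.2...
After op 5 (insert('l')): buffer="xlexlnxltvc" (len 11), cursors c1@2 c3@5 c2@8, authorship 11.33.22...
After op 6 (delete): buffer="xexnxtvc" (len 8), cursors c1@1 c3@3 c2@5, authorship 1.3.2...
After op 7 (delete): buffer="entvc" (len 5), cursors c1@0 c3@1 c2@2, authorship .....
After op 8 (add_cursor(5)): buffer="entvc" (len 5), cursors c1@0 c3@1 c2@2 c4@5, authorship .....
After op 9 (insert('i')): buffer="ieinitvci" (len 9), cursors c1@1 c3@3 c2@5 c4@9, authorship 1.3.2...4
Authorship (.=original, N=cursor N): 1 . 3 . 2 . . . 4
Index 3: author = original

Answer: original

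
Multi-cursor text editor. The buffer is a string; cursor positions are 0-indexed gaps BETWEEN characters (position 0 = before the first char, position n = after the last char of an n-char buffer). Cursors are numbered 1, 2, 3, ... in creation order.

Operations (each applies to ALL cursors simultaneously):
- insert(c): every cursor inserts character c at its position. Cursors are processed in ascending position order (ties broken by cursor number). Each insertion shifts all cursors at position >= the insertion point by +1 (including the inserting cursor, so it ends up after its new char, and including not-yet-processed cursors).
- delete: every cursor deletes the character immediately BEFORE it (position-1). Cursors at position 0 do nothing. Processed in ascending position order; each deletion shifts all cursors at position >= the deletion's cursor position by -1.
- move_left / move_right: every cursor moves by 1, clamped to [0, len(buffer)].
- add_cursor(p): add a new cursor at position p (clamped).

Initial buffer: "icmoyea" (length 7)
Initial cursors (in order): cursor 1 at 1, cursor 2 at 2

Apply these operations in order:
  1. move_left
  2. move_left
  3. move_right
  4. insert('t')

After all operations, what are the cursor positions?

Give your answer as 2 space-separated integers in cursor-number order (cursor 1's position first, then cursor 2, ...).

After op 1 (move_left): buffer="icmoyea" (len 7), cursors c1@0 c2@1, authorship .......
After op 2 (move_left): buffer="icmoyea" (len 7), cursors c1@0 c2@0, authorship .......
After op 3 (move_right): buffer="icmoyea" (len 7), cursors c1@1 c2@1, authorship .......
After op 4 (insert('t')): buffer="ittcmoyea" (len 9), cursors c1@3 c2@3, authorship .12......

Answer: 3 3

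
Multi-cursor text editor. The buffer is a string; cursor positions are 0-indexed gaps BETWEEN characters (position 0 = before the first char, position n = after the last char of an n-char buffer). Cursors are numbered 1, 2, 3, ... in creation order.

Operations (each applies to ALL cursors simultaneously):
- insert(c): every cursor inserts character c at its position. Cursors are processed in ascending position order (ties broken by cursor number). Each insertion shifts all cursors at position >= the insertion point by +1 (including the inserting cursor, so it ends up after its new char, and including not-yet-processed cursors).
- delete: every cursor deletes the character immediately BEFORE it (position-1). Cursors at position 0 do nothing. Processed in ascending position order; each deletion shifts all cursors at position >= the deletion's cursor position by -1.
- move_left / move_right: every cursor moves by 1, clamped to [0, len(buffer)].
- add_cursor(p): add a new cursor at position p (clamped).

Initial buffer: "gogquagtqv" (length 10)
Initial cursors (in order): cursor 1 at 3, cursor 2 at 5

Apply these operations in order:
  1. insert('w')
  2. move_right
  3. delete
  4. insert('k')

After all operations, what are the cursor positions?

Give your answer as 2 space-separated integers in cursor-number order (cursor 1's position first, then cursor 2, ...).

After op 1 (insert('w')): buffer="gogwquwagtqv" (len 12), cursors c1@4 c2@7, authorship ...1..2.....
After op 2 (move_right): buffer="gogwquwagtqv" (len 12), cursors c1@5 c2@8, authorship ...1..2.....
After op 3 (delete): buffer="gogwuwgtqv" (len 10), cursors c1@4 c2@6, authorship ...1.2....
After op 4 (insert('k')): buffer="gogwkuwkgtqv" (len 12), cursors c1@5 c2@8, authorship ...11.22....

Answer: 5 8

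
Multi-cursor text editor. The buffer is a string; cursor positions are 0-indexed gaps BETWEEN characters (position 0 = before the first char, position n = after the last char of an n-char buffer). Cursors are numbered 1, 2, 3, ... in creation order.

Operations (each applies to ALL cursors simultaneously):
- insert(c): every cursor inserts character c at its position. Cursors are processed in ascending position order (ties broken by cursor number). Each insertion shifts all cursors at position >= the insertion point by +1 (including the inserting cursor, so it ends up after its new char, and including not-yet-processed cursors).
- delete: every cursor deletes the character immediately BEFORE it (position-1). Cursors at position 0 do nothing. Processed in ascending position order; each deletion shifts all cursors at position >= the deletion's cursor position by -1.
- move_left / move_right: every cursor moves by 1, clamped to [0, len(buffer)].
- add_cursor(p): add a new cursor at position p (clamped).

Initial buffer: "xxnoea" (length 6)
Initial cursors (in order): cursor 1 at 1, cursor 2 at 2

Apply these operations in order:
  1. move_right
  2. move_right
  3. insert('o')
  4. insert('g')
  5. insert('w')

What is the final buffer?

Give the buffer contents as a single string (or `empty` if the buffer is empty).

Answer: xxnogwoogwea

Derivation:
After op 1 (move_right): buffer="xxnoea" (len 6), cursors c1@2 c2@3, authorship ......
After op 2 (move_right): buffer="xxnoea" (len 6), cursors c1@3 c2@4, authorship ......
After op 3 (insert('o')): buffer="xxnoooea" (len 8), cursors c1@4 c2@6, authorship ...1.2..
After op 4 (insert('g')): buffer="xxnogoogea" (len 10), cursors c1@5 c2@8, authorship ...11.22..
After op 5 (insert('w')): buffer="xxnogwoogwea" (len 12), cursors c1@6 c2@10, authorship ...111.222..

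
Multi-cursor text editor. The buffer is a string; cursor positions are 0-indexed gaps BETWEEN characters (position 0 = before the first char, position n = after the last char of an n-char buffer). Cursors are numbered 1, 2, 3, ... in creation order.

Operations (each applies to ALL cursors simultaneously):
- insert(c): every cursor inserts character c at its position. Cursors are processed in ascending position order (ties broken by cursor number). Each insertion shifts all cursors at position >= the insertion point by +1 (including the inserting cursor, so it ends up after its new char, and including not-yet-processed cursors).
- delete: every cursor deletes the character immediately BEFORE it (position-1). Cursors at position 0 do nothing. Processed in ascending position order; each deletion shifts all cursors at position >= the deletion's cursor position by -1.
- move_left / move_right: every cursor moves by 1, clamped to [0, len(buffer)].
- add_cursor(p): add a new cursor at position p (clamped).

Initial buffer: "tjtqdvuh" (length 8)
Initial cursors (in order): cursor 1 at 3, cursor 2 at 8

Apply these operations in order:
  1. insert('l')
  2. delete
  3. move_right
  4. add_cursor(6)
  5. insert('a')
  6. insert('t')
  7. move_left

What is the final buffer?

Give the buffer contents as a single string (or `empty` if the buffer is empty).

Answer: tjtqatdvatuhat

Derivation:
After op 1 (insert('l')): buffer="tjtlqdvuhl" (len 10), cursors c1@4 c2@10, authorship ...1.....2
After op 2 (delete): buffer="tjtqdvuh" (len 8), cursors c1@3 c2@8, authorship ........
After op 3 (move_right): buffer="tjtqdvuh" (len 8), cursors c1@4 c2@8, authorship ........
After op 4 (add_cursor(6)): buffer="tjtqdvuh" (len 8), cursors c1@4 c3@6 c2@8, authorship ........
After op 5 (insert('a')): buffer="tjtqadvauha" (len 11), cursors c1@5 c3@8 c2@11, authorship ....1..3..2
After op 6 (insert('t')): buffer="tjtqatdvatuhat" (len 14), cursors c1@6 c3@10 c2@14, authorship ....11..33..22
After op 7 (move_left): buffer="tjtqatdvatuhat" (len 14), cursors c1@5 c3@9 c2@13, authorship ....11..33..22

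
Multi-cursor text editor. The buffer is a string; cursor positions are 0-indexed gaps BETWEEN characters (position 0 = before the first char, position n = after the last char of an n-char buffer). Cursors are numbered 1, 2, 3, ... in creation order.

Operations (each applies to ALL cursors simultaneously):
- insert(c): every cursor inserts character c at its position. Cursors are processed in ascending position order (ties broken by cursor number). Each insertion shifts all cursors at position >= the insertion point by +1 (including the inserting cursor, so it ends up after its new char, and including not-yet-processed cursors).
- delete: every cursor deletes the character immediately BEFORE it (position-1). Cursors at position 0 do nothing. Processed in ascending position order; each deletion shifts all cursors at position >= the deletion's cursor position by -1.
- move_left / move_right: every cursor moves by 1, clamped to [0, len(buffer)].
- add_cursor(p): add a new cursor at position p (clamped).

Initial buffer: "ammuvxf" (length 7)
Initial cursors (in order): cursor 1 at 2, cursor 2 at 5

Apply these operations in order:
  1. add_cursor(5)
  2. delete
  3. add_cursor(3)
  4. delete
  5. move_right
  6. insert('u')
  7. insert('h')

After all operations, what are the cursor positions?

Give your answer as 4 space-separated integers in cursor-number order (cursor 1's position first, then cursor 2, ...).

Answer: 9 9 9 9

Derivation:
After op 1 (add_cursor(5)): buffer="ammuvxf" (len 7), cursors c1@2 c2@5 c3@5, authorship .......
After op 2 (delete): buffer="amxf" (len 4), cursors c1@1 c2@2 c3@2, authorship ....
After op 3 (add_cursor(3)): buffer="amxf" (len 4), cursors c1@1 c2@2 c3@2 c4@3, authorship ....
After op 4 (delete): buffer="f" (len 1), cursors c1@0 c2@0 c3@0 c4@0, authorship .
After op 5 (move_right): buffer="f" (len 1), cursors c1@1 c2@1 c3@1 c4@1, authorship .
After op 6 (insert('u')): buffer="fuuuu" (len 5), cursors c1@5 c2@5 c3@5 c4@5, authorship .1234
After op 7 (insert('h')): buffer="fuuuuhhhh" (len 9), cursors c1@9 c2@9 c3@9 c4@9, authorship .12341234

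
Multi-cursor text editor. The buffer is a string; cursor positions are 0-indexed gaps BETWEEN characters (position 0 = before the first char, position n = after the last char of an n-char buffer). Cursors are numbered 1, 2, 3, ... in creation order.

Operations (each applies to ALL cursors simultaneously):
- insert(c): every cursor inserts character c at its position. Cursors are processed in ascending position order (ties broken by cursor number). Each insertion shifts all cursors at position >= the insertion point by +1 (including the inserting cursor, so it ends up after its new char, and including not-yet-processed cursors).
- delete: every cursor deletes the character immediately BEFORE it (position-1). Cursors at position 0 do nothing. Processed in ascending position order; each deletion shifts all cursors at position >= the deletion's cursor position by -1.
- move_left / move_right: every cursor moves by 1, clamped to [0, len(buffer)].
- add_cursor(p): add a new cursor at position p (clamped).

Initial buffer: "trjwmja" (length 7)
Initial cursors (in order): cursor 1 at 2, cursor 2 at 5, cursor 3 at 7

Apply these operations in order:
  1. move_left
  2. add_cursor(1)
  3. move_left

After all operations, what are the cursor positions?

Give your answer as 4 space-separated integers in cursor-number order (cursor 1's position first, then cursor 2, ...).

Answer: 0 3 5 0

Derivation:
After op 1 (move_left): buffer="trjwmja" (len 7), cursors c1@1 c2@4 c3@6, authorship .......
After op 2 (add_cursor(1)): buffer="trjwmja" (len 7), cursors c1@1 c4@1 c2@4 c3@6, authorship .......
After op 3 (move_left): buffer="trjwmja" (len 7), cursors c1@0 c4@0 c2@3 c3@5, authorship .......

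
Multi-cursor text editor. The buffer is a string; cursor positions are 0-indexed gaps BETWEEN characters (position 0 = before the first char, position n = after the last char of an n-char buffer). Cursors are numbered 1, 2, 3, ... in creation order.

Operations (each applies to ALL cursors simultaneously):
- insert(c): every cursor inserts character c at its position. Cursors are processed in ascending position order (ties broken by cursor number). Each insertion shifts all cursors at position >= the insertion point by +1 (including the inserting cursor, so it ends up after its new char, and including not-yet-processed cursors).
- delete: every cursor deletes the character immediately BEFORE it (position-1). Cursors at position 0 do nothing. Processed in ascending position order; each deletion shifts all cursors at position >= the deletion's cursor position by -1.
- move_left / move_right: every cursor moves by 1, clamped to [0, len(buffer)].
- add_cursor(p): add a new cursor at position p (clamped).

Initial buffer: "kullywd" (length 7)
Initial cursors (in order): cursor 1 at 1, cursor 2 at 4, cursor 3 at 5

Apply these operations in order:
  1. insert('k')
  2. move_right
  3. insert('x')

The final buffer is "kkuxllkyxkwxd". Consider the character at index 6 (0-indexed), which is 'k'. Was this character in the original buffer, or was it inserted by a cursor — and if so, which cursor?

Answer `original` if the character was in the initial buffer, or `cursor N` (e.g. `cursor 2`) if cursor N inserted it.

After op 1 (insert('k')): buffer="kkullkykwd" (len 10), cursors c1@2 c2@6 c3@8, authorship .1...2.3..
After op 2 (move_right): buffer="kkullkykwd" (len 10), cursors c1@3 c2@7 c3@9, authorship .1...2.3..
After op 3 (insert('x')): buffer="kkuxllkyxkwxd" (len 13), cursors c1@4 c2@9 c3@12, authorship .1.1..2.23.3.
Authorship (.=original, N=cursor N): . 1 . 1 . . 2 . 2 3 . 3 .
Index 6: author = 2

Answer: cursor 2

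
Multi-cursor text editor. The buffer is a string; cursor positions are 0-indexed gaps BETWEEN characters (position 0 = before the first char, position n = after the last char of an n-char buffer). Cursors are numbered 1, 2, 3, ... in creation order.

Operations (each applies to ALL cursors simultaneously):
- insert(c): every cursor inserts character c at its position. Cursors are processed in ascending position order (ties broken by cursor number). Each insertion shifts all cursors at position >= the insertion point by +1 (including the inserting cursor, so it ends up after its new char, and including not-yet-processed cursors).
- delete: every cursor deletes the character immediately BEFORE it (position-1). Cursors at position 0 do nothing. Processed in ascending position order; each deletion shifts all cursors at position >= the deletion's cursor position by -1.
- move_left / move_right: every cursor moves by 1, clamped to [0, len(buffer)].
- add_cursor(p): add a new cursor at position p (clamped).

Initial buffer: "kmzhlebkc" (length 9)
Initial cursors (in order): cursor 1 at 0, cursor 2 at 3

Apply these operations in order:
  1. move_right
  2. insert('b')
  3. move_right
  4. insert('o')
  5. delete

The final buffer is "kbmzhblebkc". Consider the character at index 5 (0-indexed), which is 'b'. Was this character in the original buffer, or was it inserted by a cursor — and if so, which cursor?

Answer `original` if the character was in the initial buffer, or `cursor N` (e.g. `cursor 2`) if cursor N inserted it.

Answer: cursor 2

Derivation:
After op 1 (move_right): buffer="kmzhlebkc" (len 9), cursors c1@1 c2@4, authorship .........
After op 2 (insert('b')): buffer="kbmzhblebkc" (len 11), cursors c1@2 c2@6, authorship .1...2.....
After op 3 (move_right): buffer="kbmzhblebkc" (len 11), cursors c1@3 c2@7, authorship .1...2.....
After op 4 (insert('o')): buffer="kbmozhbloebkc" (len 13), cursors c1@4 c2@9, authorship .1.1..2.2....
After op 5 (delete): buffer="kbmzhblebkc" (len 11), cursors c1@3 c2@7, authorship .1...2.....
Authorship (.=original, N=cursor N): . 1 . . . 2 . . . . .
Index 5: author = 2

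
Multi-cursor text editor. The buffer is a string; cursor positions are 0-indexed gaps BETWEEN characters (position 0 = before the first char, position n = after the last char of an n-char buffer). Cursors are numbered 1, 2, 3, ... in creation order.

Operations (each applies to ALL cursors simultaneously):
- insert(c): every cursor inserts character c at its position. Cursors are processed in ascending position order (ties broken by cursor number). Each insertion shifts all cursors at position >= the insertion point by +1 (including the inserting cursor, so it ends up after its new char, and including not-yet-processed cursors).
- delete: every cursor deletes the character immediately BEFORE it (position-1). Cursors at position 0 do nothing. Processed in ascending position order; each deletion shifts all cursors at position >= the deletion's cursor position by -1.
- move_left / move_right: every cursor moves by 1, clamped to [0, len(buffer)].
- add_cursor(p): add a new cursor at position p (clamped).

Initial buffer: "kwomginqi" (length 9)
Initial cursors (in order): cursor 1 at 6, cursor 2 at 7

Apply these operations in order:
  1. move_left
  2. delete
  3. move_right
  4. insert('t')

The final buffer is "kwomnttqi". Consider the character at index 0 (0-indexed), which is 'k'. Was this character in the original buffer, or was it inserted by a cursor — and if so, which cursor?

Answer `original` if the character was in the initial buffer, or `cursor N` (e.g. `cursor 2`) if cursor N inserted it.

After op 1 (move_left): buffer="kwomginqi" (len 9), cursors c1@5 c2@6, authorship .........
After op 2 (delete): buffer="kwomnqi" (len 7), cursors c1@4 c2@4, authorship .......
After op 3 (move_right): buffer="kwomnqi" (len 7), cursors c1@5 c2@5, authorship .......
After op 4 (insert('t')): buffer="kwomnttqi" (len 9), cursors c1@7 c2@7, authorship .....12..
Authorship (.=original, N=cursor N): . . . . . 1 2 . .
Index 0: author = original

Answer: original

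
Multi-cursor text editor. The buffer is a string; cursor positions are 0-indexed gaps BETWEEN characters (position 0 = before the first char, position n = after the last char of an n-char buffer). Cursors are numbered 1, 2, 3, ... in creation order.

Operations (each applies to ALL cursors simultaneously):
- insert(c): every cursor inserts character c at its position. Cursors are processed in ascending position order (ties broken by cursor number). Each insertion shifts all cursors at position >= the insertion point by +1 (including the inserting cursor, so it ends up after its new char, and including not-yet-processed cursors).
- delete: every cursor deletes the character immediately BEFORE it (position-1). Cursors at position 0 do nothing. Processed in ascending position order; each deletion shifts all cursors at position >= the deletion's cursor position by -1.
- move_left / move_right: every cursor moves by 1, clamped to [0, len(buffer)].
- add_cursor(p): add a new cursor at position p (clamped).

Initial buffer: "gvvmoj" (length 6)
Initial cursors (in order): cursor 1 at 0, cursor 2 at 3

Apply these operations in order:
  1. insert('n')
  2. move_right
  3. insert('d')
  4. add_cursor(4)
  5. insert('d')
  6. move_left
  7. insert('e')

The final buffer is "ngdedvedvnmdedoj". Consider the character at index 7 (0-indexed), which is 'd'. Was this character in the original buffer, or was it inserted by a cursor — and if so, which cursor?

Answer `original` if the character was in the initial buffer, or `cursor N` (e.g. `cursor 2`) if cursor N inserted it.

After op 1 (insert('n')): buffer="ngvvnmoj" (len 8), cursors c1@1 c2@5, authorship 1...2...
After op 2 (move_right): buffer="ngvvnmoj" (len 8), cursors c1@2 c2@6, authorship 1...2...
After op 3 (insert('d')): buffer="ngdvvnmdoj" (len 10), cursors c1@3 c2@8, authorship 1.1..2.2..
After op 4 (add_cursor(4)): buffer="ngdvvnmdoj" (len 10), cursors c1@3 c3@4 c2@8, authorship 1.1..2.2..
After op 5 (insert('d')): buffer="ngddvdvnmddoj" (len 13), cursors c1@4 c3@6 c2@11, authorship 1.11.3.2.22..
After op 6 (move_left): buffer="ngddvdvnmddoj" (len 13), cursors c1@3 c3@5 c2@10, authorship 1.11.3.2.22..
After op 7 (insert('e')): buffer="ngdedvedvnmdedoj" (len 16), cursors c1@4 c3@7 c2@13, authorship 1.111.33.2.222..
Authorship (.=original, N=cursor N): 1 . 1 1 1 . 3 3 . 2 . 2 2 2 . .
Index 7: author = 3

Answer: cursor 3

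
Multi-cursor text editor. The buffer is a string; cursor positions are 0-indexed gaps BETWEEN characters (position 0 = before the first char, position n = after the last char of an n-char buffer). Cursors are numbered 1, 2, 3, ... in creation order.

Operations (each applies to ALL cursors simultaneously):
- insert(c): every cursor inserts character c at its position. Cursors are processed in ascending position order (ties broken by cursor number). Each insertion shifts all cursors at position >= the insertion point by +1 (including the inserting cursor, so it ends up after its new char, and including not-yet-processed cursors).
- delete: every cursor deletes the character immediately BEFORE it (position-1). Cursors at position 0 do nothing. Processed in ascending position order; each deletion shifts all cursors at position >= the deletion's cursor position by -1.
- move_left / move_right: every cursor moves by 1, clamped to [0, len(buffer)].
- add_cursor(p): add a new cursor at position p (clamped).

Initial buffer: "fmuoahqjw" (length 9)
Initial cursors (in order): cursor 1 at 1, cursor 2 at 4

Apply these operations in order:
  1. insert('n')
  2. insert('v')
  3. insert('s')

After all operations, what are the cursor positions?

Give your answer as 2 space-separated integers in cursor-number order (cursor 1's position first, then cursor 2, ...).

Answer: 4 10

Derivation:
After op 1 (insert('n')): buffer="fnmuonahqjw" (len 11), cursors c1@2 c2@6, authorship .1...2.....
After op 2 (insert('v')): buffer="fnvmuonvahqjw" (len 13), cursors c1@3 c2@8, authorship .11...22.....
After op 3 (insert('s')): buffer="fnvsmuonvsahqjw" (len 15), cursors c1@4 c2@10, authorship .111...222.....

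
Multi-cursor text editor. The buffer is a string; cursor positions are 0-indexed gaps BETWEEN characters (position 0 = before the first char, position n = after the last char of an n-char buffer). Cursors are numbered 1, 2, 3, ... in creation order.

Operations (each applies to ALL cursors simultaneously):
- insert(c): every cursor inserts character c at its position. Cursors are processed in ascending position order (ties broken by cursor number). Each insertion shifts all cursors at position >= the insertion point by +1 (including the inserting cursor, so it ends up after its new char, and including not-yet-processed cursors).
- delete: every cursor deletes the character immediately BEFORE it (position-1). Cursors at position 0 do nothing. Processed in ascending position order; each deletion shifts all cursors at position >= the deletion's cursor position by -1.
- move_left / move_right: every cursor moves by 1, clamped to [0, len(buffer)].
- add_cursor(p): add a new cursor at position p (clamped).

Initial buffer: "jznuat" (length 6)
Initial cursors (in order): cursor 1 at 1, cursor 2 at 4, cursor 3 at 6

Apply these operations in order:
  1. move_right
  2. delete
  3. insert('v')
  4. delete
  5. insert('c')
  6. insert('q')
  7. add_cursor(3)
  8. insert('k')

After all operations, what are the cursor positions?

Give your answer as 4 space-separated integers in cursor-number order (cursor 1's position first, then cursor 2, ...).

After op 1 (move_right): buffer="jznuat" (len 6), cursors c1@2 c2@5 c3@6, authorship ......
After op 2 (delete): buffer="jnu" (len 3), cursors c1@1 c2@3 c3@3, authorship ...
After op 3 (insert('v')): buffer="jvnuvv" (len 6), cursors c1@2 c2@6 c3@6, authorship .1..23
After op 4 (delete): buffer="jnu" (len 3), cursors c1@1 c2@3 c3@3, authorship ...
After op 5 (insert('c')): buffer="jcnucc" (len 6), cursors c1@2 c2@6 c3@6, authorship .1..23
After op 6 (insert('q')): buffer="jcqnuccqq" (len 9), cursors c1@3 c2@9 c3@9, authorship .11..2323
After op 7 (add_cursor(3)): buffer="jcqnuccqq" (len 9), cursors c1@3 c4@3 c2@9 c3@9, authorship .11..2323
After op 8 (insert('k')): buffer="jcqkknuccqqkk" (len 13), cursors c1@5 c4@5 c2@13 c3@13, authorship .1114..232323

Answer: 5 13 13 5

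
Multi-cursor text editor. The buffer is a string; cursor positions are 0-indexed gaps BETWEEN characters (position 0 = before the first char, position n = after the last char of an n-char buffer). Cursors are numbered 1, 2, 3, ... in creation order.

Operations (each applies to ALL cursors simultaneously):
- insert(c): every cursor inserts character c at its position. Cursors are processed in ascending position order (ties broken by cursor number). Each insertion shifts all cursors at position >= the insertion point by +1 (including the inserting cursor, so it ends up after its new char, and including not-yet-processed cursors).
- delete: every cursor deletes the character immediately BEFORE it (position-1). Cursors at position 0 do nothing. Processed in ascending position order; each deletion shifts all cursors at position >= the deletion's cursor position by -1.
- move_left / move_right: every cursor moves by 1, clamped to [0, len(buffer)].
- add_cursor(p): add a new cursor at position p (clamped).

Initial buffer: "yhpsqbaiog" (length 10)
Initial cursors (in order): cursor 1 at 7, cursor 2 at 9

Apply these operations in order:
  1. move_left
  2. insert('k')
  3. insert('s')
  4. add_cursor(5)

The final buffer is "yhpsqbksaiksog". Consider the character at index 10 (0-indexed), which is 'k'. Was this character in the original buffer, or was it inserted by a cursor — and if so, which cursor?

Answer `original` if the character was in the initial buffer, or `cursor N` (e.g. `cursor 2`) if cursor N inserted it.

After op 1 (move_left): buffer="yhpsqbaiog" (len 10), cursors c1@6 c2@8, authorship ..........
After op 2 (insert('k')): buffer="yhpsqbkaikog" (len 12), cursors c1@7 c2@10, authorship ......1..2..
After op 3 (insert('s')): buffer="yhpsqbksaiksog" (len 14), cursors c1@8 c2@12, authorship ......11..22..
After op 4 (add_cursor(5)): buffer="yhpsqbksaiksog" (len 14), cursors c3@5 c1@8 c2@12, authorship ......11..22..
Authorship (.=original, N=cursor N): . . . . . . 1 1 . . 2 2 . .
Index 10: author = 2

Answer: cursor 2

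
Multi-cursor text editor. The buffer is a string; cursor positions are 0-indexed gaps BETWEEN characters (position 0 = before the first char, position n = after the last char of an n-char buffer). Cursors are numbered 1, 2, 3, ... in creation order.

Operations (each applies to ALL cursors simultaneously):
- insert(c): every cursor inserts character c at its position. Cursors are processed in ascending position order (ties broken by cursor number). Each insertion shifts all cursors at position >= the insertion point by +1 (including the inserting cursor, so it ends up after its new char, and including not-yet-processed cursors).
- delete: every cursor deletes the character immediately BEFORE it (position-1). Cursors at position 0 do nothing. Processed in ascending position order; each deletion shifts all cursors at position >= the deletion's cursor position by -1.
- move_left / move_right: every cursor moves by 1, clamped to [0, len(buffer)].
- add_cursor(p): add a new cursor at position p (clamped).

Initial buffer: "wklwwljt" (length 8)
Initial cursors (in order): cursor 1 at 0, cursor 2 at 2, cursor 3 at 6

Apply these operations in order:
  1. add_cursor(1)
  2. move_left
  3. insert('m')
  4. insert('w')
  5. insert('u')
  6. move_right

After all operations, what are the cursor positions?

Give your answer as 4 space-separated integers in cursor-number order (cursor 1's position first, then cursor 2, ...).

Answer: 7 11 18 7

Derivation:
After op 1 (add_cursor(1)): buffer="wklwwljt" (len 8), cursors c1@0 c4@1 c2@2 c3@6, authorship ........
After op 2 (move_left): buffer="wklwwljt" (len 8), cursors c1@0 c4@0 c2@1 c3@5, authorship ........
After op 3 (insert('m')): buffer="mmwmklwwmljt" (len 12), cursors c1@2 c4@2 c2@4 c3@9, authorship 14.2....3...
After op 4 (insert('w')): buffer="mmwwwmwklwwmwljt" (len 16), cursors c1@4 c4@4 c2@7 c3@13, authorship 1414.22....33...
After op 5 (insert('u')): buffer="mmwwuuwmwuklwwmwuljt" (len 20), cursors c1@6 c4@6 c2@10 c3@17, authorship 141414.222....333...
After op 6 (move_right): buffer="mmwwuuwmwuklwwmwuljt" (len 20), cursors c1@7 c4@7 c2@11 c3@18, authorship 141414.222....333...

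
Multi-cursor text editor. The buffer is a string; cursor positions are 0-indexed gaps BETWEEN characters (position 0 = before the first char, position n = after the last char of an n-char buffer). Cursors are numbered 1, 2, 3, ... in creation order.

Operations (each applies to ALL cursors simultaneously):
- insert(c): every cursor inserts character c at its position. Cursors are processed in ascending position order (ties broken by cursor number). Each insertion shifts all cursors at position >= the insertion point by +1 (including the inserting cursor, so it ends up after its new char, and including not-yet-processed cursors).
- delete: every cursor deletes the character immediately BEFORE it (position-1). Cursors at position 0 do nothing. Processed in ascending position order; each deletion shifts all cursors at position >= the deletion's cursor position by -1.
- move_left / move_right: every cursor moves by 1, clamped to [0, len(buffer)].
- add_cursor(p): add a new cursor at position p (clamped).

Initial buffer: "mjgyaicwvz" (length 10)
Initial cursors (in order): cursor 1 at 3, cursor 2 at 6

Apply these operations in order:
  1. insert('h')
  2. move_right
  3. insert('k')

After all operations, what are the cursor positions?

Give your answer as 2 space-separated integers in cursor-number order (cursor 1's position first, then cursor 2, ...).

After op 1 (insert('h')): buffer="mjghyaihcwvz" (len 12), cursors c1@4 c2@8, authorship ...1...2....
After op 2 (move_right): buffer="mjghyaihcwvz" (len 12), cursors c1@5 c2@9, authorship ...1...2....
After op 3 (insert('k')): buffer="mjghykaihckwvz" (len 14), cursors c1@6 c2@11, authorship ...1.1..2.2...

Answer: 6 11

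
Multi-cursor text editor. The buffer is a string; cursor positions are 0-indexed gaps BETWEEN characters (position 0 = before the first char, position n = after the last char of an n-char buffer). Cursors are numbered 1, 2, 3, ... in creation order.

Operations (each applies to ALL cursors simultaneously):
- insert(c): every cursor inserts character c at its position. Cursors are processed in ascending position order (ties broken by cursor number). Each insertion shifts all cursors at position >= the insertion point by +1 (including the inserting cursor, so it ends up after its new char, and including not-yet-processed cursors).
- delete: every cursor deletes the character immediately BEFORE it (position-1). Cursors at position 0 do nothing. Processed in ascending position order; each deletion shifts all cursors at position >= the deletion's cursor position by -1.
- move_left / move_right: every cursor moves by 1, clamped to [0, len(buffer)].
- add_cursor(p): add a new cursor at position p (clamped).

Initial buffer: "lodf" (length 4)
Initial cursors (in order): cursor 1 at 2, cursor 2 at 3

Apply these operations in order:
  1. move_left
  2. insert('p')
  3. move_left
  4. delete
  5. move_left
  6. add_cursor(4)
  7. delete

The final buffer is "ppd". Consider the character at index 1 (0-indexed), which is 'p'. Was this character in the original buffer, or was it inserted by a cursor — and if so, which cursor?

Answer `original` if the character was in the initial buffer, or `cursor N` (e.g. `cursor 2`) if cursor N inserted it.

After op 1 (move_left): buffer="lodf" (len 4), cursors c1@1 c2@2, authorship ....
After op 2 (insert('p')): buffer="lpopdf" (len 6), cursors c1@2 c2@4, authorship .1.2..
After op 3 (move_left): buffer="lpopdf" (len 6), cursors c1@1 c2@3, authorship .1.2..
After op 4 (delete): buffer="ppdf" (len 4), cursors c1@0 c2@1, authorship 12..
After op 5 (move_left): buffer="ppdf" (len 4), cursors c1@0 c2@0, authorship 12..
After op 6 (add_cursor(4)): buffer="ppdf" (len 4), cursors c1@0 c2@0 c3@4, authorship 12..
After op 7 (delete): buffer="ppd" (len 3), cursors c1@0 c2@0 c3@3, authorship 12.
Authorship (.=original, N=cursor N): 1 2 .
Index 1: author = 2

Answer: cursor 2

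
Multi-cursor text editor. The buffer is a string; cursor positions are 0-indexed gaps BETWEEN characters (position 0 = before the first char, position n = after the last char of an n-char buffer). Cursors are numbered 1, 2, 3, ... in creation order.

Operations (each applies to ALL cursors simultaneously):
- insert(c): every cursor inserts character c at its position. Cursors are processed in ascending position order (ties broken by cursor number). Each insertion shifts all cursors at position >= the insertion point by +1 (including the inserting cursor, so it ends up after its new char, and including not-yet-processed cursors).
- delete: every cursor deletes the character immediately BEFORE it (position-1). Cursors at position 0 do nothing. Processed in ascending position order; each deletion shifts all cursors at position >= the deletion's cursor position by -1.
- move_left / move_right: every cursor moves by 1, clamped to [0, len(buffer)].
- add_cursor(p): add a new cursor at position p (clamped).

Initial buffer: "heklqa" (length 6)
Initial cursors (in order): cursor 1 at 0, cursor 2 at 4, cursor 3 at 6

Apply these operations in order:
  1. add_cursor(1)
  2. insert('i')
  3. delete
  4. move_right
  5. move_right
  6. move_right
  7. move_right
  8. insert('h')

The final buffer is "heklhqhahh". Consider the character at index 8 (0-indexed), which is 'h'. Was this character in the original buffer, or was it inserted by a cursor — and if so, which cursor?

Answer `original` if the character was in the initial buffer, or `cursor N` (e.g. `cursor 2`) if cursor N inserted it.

After op 1 (add_cursor(1)): buffer="heklqa" (len 6), cursors c1@0 c4@1 c2@4 c3@6, authorship ......
After op 2 (insert('i')): buffer="ihiekliqai" (len 10), cursors c1@1 c4@3 c2@7 c3@10, authorship 1.4...2..3
After op 3 (delete): buffer="heklqa" (len 6), cursors c1@0 c4@1 c2@4 c3@6, authorship ......
After op 4 (move_right): buffer="heklqa" (len 6), cursors c1@1 c4@2 c2@5 c3@6, authorship ......
After op 5 (move_right): buffer="heklqa" (len 6), cursors c1@2 c4@3 c2@6 c3@6, authorship ......
After op 6 (move_right): buffer="heklqa" (len 6), cursors c1@3 c4@4 c2@6 c3@6, authorship ......
After op 7 (move_right): buffer="heklqa" (len 6), cursors c1@4 c4@5 c2@6 c3@6, authorship ......
After op 8 (insert('h')): buffer="heklhqhahh" (len 10), cursors c1@5 c4@7 c2@10 c3@10, authorship ....1.4.23
Authorship (.=original, N=cursor N): . . . . 1 . 4 . 2 3
Index 8: author = 2

Answer: cursor 2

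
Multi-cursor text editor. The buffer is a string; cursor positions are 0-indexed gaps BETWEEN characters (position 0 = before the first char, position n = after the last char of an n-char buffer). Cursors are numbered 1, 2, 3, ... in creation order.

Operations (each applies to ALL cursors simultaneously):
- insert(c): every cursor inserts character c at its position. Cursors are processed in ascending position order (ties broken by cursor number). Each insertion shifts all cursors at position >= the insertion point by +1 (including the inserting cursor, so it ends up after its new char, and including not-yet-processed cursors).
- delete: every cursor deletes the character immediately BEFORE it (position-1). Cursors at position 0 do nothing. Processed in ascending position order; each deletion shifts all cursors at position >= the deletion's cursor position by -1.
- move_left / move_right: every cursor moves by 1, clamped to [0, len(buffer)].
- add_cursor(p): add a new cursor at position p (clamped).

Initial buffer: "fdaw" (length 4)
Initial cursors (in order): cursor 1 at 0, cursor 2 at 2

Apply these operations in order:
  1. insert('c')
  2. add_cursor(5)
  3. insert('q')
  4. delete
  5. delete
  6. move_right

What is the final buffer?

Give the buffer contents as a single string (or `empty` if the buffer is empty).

After op 1 (insert('c')): buffer="cfdcaw" (len 6), cursors c1@1 c2@4, authorship 1..2..
After op 2 (add_cursor(5)): buffer="cfdcaw" (len 6), cursors c1@1 c2@4 c3@5, authorship 1..2..
After op 3 (insert('q')): buffer="cqfdcqaqw" (len 9), cursors c1@2 c2@6 c3@8, authorship 11..22.3.
After op 4 (delete): buffer="cfdcaw" (len 6), cursors c1@1 c2@4 c3@5, authorship 1..2..
After op 5 (delete): buffer="fdw" (len 3), cursors c1@0 c2@2 c3@2, authorship ...
After op 6 (move_right): buffer="fdw" (len 3), cursors c1@1 c2@3 c3@3, authorship ...

Answer: fdw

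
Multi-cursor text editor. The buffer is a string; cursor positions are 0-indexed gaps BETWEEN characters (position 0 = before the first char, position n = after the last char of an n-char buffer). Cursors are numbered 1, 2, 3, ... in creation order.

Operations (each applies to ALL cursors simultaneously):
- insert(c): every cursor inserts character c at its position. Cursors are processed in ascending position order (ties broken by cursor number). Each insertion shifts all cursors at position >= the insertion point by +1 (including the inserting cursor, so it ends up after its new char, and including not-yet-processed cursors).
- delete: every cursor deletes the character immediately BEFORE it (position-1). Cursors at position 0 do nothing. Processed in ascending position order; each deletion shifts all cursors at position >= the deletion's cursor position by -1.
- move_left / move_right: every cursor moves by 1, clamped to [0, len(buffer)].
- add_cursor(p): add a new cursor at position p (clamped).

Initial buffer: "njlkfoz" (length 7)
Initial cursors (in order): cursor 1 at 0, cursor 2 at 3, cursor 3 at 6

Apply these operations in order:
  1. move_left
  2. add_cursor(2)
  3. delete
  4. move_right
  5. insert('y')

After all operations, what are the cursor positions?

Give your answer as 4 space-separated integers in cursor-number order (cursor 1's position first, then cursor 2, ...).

After op 1 (move_left): buffer="njlkfoz" (len 7), cursors c1@0 c2@2 c3@5, authorship .......
After op 2 (add_cursor(2)): buffer="njlkfoz" (len 7), cursors c1@0 c2@2 c4@2 c3@5, authorship .......
After op 3 (delete): buffer="lkoz" (len 4), cursors c1@0 c2@0 c4@0 c3@2, authorship ....
After op 4 (move_right): buffer="lkoz" (len 4), cursors c1@1 c2@1 c4@1 c3@3, authorship ....
After op 5 (insert('y')): buffer="lyyykoyz" (len 8), cursors c1@4 c2@4 c4@4 c3@7, authorship .124..3.

Answer: 4 4 7 4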